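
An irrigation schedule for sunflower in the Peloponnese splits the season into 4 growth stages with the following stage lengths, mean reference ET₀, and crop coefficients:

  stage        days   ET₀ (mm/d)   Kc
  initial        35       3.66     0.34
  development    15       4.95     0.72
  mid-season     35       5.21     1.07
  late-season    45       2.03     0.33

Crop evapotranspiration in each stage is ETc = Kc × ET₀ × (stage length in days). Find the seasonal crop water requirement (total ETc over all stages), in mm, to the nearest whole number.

322 mm

initial: 0.34 × 3.66 × 35 = 43.55 mm
development: 0.72 × 4.95 × 15 = 53.46 mm
mid-season: 1.07 × 5.21 × 35 = 195.11 mm
late-season: 0.33 × 2.03 × 45 = 30.15 mm
Seasonal total = 322.27 mm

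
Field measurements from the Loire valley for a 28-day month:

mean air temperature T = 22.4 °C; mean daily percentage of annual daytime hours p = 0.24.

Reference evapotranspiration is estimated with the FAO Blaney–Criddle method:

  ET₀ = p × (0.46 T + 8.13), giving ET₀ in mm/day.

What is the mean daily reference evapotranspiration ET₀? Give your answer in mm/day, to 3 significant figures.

4.42 mm/day

ET₀ = 0.24 × (0.46 × 22.4 + 8.13) = 0.24 × 18.434 = 4.4242 mm/d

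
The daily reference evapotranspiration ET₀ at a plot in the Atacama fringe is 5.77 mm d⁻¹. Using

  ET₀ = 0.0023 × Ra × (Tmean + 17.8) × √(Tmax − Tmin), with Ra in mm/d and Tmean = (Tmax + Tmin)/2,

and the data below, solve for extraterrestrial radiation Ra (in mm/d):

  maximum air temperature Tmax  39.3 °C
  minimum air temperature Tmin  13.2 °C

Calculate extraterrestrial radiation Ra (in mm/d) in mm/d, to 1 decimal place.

Tmean = 26.25 °C; √ΔT = 5.1088
Ra = ET₀ / [0.0023 × (Tmean+17.8) × √ΔT] = 5.77 / (0.0023 × 44.05 × 5.1088) = 11.148 mm/d

11.1 mm/d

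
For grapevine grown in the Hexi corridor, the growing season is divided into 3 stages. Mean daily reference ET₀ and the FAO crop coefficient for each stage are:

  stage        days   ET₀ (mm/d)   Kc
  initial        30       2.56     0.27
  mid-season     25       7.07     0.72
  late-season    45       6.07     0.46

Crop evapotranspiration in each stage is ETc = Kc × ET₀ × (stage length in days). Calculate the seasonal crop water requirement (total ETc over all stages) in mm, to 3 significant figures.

274 mm

initial: 0.27 × 2.56 × 30 = 20.74 mm
mid-season: 0.72 × 7.07 × 25 = 127.26 mm
late-season: 0.46 × 6.07 × 45 = 125.65 mm
Seasonal total = 273.65 mm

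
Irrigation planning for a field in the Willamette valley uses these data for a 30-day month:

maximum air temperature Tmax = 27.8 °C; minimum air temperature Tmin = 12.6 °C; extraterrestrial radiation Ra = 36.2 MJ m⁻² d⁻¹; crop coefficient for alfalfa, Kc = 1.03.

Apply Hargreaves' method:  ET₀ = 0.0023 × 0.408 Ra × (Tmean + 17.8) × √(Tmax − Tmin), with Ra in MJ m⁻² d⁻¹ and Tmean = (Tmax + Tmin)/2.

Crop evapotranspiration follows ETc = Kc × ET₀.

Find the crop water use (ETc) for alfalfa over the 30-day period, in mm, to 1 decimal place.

Tmean = (27.8 + 12.6)/2 = 20.20 °C
0.408 Ra = 0.408 × 36.2 = 14.7696 mm/d equivalent
ET₀ = 0.0023 × 14.7696 × (20.20 + 17.8) × √15.2 = 0.0023 × 14.7696 × 38.00 × 3.8987 = 5.0327 mm/d
ETc = Kc × ET₀ = 1.03 × 5.0327 = 5.1837 mm/d
Over 30 days: 5.1837 × 30 = 155.511 mm

155.5 mm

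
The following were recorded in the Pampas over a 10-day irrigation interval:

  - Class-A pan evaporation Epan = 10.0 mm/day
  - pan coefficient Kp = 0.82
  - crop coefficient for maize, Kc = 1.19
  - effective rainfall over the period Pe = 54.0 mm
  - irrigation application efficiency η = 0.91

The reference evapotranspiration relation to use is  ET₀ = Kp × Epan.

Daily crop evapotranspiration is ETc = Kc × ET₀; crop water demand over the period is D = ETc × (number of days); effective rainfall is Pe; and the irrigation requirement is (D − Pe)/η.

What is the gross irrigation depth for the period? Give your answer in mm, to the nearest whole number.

ET₀ = 0.82 × 10.0 = 8.2000 mm/d
ETc = Kc × ET₀ = 1.19 × 8.2000 = 9.7580 mm/d
Crop demand D = ETc × 10 d = 9.7580 × 10 = 97.580 mm
D − Pe = 97.580 − 54.0 = 43.580 mm
Gross irrigation = 43.580 / 0.91 = 47.890 mm

48 mm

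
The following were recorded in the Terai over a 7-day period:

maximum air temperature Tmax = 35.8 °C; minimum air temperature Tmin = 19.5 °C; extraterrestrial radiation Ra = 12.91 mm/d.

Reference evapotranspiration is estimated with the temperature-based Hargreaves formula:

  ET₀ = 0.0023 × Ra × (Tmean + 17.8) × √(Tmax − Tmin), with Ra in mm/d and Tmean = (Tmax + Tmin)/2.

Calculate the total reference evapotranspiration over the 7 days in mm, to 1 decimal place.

38.1 mm

Tmean = (35.8 + 19.5)/2 = 27.65 °C
ET₀ = 0.0023 × 12.91 × (27.65 + 17.8) × √16.3 = 0.0023 × 12.91 × 45.45 × 4.0373 = 5.4485 mm/d
Over 7 days: 5.4485 × 7 = 38.140 mm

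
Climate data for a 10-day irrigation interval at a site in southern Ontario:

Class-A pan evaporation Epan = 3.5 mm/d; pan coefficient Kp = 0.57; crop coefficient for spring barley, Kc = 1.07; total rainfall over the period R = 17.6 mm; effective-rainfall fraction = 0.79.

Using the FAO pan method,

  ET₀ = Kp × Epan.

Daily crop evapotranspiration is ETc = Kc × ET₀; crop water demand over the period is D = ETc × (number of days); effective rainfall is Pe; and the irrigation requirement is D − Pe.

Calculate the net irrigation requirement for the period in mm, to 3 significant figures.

7.44 mm

ET₀ = 0.57 × 3.5 = 1.9950 mm/d
ETc = Kc × ET₀ = 1.07 × 1.9950 = 2.1347 mm/d
Crop demand D = ETc × 10 d = 2.1347 × 10 = 21.347 mm
Pe = 0.79 × 17.6 = 13.904 mm
D − Pe = 21.347 − 13.904 = 7.443 mm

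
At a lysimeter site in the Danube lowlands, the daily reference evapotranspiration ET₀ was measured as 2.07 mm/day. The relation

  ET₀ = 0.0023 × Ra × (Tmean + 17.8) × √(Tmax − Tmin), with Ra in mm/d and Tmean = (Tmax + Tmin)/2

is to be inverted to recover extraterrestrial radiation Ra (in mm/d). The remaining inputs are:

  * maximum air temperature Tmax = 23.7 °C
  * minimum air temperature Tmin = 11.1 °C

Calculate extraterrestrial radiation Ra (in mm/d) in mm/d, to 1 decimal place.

7.2 mm/d

Tmean = 17.40 °C; √ΔT = 3.5496
Ra = ET₀ / [0.0023 × (Tmean+17.8) × √ΔT] = 2.07 / (0.0023 × 35.20 × 3.5496) = 7.203 mm/d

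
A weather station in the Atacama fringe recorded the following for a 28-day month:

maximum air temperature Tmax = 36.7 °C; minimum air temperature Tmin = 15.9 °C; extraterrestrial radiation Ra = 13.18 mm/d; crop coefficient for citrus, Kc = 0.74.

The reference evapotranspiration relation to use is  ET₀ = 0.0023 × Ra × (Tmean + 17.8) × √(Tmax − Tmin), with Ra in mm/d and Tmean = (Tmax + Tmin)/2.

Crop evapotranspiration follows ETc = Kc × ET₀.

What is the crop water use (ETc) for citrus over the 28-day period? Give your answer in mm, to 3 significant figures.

126 mm

Tmean = (36.7 + 15.9)/2 = 26.30 °C
ET₀ = 0.0023 × 13.18 × (26.30 + 17.8) × √20.8 = 0.0023 × 13.18 × 44.10 × 4.5607 = 6.0970 mm/d
ETc = Kc × ET₀ = 0.74 × 6.0970 = 4.5118 mm/d
Over 28 days: 4.5118 × 28 = 126.330 mm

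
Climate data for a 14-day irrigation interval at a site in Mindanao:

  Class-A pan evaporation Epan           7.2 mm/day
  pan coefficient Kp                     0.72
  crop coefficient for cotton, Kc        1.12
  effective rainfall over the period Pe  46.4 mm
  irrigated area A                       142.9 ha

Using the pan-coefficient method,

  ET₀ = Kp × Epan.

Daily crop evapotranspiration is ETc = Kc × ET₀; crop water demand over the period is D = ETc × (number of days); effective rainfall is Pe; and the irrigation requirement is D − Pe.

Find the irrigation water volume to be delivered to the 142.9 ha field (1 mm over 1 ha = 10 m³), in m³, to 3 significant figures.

49900 m³

ET₀ = 0.72 × 7.2 = 5.1840 mm/d
ETc = Kc × ET₀ = 1.12 × 5.1840 = 5.8061 mm/d
Crop demand D = ETc × 14 d = 5.8061 × 14 = 81.285 mm
D − Pe = 81.285 − 46.4 = 34.885 mm
Volume = 34.885 mm × 142.9 ha × 10 = 49850.7 m³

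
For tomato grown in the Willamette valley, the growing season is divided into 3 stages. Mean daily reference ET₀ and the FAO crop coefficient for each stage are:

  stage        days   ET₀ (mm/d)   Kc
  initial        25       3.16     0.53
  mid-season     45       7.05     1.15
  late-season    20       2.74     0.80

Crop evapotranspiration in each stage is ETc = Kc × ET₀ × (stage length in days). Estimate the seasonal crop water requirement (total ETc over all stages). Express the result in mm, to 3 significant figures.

451 mm

initial: 0.53 × 3.16 × 25 = 41.87 mm
mid-season: 1.15 × 7.05 × 45 = 364.84 mm
late-season: 0.80 × 2.74 × 20 = 43.84 mm
Seasonal total = 450.55 mm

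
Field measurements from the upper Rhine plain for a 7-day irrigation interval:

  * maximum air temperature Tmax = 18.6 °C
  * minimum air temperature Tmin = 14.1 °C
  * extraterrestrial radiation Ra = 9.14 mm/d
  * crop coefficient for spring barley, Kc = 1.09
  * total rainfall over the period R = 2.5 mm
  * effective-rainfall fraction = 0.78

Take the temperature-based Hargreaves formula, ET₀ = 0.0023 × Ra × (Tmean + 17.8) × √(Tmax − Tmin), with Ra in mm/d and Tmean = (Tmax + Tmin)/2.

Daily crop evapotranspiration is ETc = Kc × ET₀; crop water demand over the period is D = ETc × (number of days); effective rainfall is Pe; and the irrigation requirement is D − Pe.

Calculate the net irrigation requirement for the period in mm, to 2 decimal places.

9.67 mm

Tmean = (18.6 + 14.1)/2 = 16.35 °C
ET₀ = 0.0023 × 9.14 × (16.35 + 17.8) × √4.5 = 0.0023 × 9.14 × 34.15 × 2.1213 = 1.5229 mm/d
ETc = Kc × ET₀ = 1.09 × 1.5229 = 1.6600 mm/d
Crop demand D = ETc × 7 d = 1.6600 × 7 = 11.620 mm
Pe = 0.78 × 2.5 = 1.950 mm
D − Pe = 11.620 − 1.950 = 9.670 mm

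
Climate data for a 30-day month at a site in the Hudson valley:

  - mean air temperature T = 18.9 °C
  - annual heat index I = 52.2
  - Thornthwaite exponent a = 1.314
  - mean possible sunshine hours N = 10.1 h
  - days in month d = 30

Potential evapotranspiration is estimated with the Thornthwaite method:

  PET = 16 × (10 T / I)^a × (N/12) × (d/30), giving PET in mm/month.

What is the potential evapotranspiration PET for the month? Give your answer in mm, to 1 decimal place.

73.0 mm

10T/I = 10 × 18.9 / 52.2 = 3.6207
(10T/I)^a = 3.6207^1.314 = 5.4232
Uncorrected PET = 16 × 5.4232 = 86.771 mm
Correction = (N/12)(d/30) = (10.1/12)(30/30) = 0.8417
PET = 86.771 × 0.8417 = 73.035 mm/month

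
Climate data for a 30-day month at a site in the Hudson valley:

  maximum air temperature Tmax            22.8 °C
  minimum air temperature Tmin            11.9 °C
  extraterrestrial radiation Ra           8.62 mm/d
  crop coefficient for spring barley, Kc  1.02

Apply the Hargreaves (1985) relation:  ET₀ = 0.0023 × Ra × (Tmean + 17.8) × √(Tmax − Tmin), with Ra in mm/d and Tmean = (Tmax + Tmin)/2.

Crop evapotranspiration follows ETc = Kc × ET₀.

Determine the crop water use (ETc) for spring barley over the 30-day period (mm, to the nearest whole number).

Tmean = (22.8 + 11.9)/2 = 17.35 °C
ET₀ = 0.0023 × 8.62 × (17.35 + 17.8) × √10.9 = 0.0023 × 8.62 × 35.15 × 3.3015 = 2.3008 mm/d
ETc = Kc × ET₀ = 1.02 × 2.3008 = 2.3468 mm/d
Over 30 days: 2.3468 × 30 = 70.404 mm

70 mm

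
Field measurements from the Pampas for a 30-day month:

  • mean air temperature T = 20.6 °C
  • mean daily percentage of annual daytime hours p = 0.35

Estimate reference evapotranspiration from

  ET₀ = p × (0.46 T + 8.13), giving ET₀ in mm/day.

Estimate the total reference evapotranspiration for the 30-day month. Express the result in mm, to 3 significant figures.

185 mm

ET₀ = 0.35 × (0.46 × 20.6 + 8.13) = 0.35 × 17.606 = 6.1621 mm/d
Monthly total = 6.1621 × 30 = 184.863 mm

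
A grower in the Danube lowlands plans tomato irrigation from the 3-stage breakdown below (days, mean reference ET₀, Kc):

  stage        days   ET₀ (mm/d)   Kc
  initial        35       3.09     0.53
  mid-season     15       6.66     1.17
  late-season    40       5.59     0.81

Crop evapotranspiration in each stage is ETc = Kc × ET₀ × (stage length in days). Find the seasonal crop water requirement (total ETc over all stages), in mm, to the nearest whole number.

355 mm

initial: 0.53 × 3.09 × 35 = 57.32 mm
mid-season: 1.17 × 6.66 × 15 = 116.88 mm
late-season: 0.81 × 5.59 × 40 = 181.12 mm
Seasonal total = 355.32 mm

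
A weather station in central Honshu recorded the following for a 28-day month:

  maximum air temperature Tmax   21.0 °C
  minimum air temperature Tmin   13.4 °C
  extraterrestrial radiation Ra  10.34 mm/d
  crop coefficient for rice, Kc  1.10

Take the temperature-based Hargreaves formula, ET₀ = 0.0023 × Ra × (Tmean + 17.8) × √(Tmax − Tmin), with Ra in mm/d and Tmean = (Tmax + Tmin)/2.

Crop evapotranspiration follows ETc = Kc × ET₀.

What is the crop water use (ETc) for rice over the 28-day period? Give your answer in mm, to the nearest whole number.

Tmean = (21.0 + 13.4)/2 = 17.20 °C
ET₀ = 0.0023 × 10.34 × (17.20 + 17.8) × √7.6 = 0.0023 × 10.34 × 35.00 × 2.7568 = 2.2947 mm/d
ETc = Kc × ET₀ = 1.10 × 2.2947 = 2.5242 mm/d
Over 28 days: 2.5242 × 28 = 70.678 mm

71 mm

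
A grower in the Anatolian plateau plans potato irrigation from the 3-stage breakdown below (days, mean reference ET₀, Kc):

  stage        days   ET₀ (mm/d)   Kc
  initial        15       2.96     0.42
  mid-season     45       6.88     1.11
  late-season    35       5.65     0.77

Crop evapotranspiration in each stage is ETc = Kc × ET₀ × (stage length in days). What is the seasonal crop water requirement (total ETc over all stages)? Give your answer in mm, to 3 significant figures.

515 mm

initial: 0.42 × 2.96 × 15 = 18.65 mm
mid-season: 1.11 × 6.88 × 45 = 343.66 mm
late-season: 0.77 × 5.65 × 35 = 152.27 mm
Seasonal total = 514.58 mm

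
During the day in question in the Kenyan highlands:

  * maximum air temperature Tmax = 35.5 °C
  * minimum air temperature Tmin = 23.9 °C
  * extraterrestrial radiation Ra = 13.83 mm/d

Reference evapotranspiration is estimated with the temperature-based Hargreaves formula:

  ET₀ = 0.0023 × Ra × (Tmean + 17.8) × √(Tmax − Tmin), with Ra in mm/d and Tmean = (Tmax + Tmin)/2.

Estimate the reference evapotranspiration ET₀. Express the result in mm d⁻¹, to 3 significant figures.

5.15 mm d⁻¹

Tmean = (35.5 + 23.9)/2 = 29.70 °C
ET₀ = 0.0023 × 13.83 × (29.70 + 17.8) × √11.6 = 0.0023 × 13.83 × 47.50 × 3.4059 = 5.1461 mm/d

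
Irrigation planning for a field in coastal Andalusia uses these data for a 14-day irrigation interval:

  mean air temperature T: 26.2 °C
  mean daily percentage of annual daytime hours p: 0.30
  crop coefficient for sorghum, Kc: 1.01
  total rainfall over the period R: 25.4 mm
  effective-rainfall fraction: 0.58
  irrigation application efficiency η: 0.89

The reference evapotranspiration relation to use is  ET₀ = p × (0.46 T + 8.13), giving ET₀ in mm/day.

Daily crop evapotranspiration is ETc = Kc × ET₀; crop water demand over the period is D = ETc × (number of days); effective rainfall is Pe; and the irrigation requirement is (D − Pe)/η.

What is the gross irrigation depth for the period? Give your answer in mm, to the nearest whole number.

ET₀ = 0.30 × (0.46 × 26.2 + 8.13) = 0.30 × 20.182 = 6.0546 mm/d
ETc = Kc × ET₀ = 1.01 × 6.0546 = 6.1151 mm/d
Crop demand D = ETc × 14 d = 6.1151 × 14 = 85.611 mm
Pe = 0.58 × 25.4 = 14.732 mm
D − Pe = 85.611 − 14.732 = 70.879 mm
Gross irrigation = 70.879 / 0.89 = 79.639 mm

80 mm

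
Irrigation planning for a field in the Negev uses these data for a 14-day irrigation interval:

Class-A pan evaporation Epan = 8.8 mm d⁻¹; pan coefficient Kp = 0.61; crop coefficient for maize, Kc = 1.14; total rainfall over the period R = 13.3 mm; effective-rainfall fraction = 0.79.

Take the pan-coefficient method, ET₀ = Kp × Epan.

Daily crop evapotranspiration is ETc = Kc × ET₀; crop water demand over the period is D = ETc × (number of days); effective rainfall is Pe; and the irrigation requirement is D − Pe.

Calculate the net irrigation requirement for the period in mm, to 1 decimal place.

75.2 mm

ET₀ = 0.61 × 8.8 = 5.3680 mm/d
ETc = Kc × ET₀ = 1.14 × 5.3680 = 6.1195 mm/d
Crop demand D = ETc × 14 d = 6.1195 × 14 = 85.673 mm
Pe = 0.79 × 13.3 = 10.507 mm
D − Pe = 85.673 − 10.507 = 75.166 mm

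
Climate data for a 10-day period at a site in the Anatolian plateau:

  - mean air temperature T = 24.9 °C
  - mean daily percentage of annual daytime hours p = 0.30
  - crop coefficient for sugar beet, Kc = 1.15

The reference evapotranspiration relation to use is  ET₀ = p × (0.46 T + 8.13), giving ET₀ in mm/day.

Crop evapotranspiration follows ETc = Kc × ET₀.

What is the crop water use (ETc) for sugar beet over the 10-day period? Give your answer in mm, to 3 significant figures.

67.6 mm

ET₀ = 0.30 × (0.46 × 24.9 + 8.13) = 0.30 × 19.584 = 5.8752 mm/d
ETc = Kc × ET₀ = 1.15 × 5.8752 = 6.7565 mm/d
Over 10 days: 6.7565 × 10 = 67.565 mm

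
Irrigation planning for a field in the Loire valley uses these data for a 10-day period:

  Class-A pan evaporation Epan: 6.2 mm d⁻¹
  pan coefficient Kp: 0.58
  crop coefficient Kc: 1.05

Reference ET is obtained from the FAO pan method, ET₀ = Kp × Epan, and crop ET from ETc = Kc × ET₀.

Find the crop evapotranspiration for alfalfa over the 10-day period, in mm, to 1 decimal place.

ET₀ = 0.58 × 6.2 = 3.5960 mm/d
ETc = Kc × ET₀ = 1.05 × 3.5960 = 3.7758 mm/d
Over 10 days: 3.7758 × 10 = 37.758 mm

37.8 mm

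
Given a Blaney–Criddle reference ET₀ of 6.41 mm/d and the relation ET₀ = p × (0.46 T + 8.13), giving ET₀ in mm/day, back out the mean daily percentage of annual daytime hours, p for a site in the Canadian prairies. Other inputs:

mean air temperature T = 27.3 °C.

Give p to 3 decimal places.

p = ET₀ / (0.46 T + 8.13) = 6.41 / (0.46 × 27.3 + 8.13) = 6.41 / 20.688 = 0.3098

0.310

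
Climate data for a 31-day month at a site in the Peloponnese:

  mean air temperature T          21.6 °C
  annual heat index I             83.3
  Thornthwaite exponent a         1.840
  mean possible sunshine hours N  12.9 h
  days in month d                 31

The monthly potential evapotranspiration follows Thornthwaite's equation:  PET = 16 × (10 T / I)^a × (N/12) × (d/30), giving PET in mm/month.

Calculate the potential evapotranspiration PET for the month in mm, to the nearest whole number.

10T/I = 10 × 21.6 / 83.3 = 2.5930
(10T/I)^a = 2.5930^1.840 = 5.7729
Uncorrected PET = 16 × 5.7729 = 92.366 mm
Correction = (N/12)(d/30) = (12.9/12)(31/30) = 1.1108
PET = 92.366 × 1.1108 = 102.600 mm/month

103 mm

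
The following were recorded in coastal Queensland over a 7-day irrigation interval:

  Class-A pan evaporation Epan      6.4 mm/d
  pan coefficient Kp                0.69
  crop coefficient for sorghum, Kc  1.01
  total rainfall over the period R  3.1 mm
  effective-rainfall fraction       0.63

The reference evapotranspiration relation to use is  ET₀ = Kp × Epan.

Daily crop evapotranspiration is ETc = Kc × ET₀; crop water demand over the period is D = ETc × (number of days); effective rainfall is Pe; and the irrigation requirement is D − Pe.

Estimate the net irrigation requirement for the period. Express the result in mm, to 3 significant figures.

ET₀ = 0.69 × 6.4 = 4.4160 mm/d
ETc = Kc × ET₀ = 1.01 × 4.4160 = 4.4602 mm/d
Crop demand D = ETc × 7 d = 4.4602 × 7 = 31.221 mm
Pe = 0.63 × 3.1 = 1.953 mm
D − Pe = 31.221 − 1.953 = 29.268 mm

29.3 mm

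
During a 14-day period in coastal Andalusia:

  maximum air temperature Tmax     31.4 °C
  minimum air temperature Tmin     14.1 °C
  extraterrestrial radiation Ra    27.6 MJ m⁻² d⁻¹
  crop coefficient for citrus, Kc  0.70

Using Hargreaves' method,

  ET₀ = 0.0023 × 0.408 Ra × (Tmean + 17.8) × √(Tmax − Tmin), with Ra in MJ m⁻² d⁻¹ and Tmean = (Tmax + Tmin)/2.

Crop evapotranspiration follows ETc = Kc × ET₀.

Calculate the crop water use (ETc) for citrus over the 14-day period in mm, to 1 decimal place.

42.8 mm

Tmean = (31.4 + 14.1)/2 = 22.75 °C
0.408 Ra = 0.408 × 27.6 = 11.2608 mm/d equivalent
ET₀ = 0.0023 × 11.2608 × (22.75 + 17.8) × √17.3 = 0.0023 × 11.2608 × 40.55 × 4.1593 = 4.3683 mm/d
ETc = Kc × ET₀ = 0.70 × 4.3683 = 3.0578 mm/d
Over 14 days: 3.0578 × 14 = 42.809 mm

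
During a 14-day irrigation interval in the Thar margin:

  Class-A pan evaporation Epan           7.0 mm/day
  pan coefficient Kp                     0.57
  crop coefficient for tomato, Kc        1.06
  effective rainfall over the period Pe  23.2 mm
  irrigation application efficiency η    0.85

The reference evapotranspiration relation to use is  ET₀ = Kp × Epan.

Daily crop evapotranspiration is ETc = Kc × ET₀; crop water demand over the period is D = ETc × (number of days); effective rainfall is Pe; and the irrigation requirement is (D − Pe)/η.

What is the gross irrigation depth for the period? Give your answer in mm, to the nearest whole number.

42 mm

ET₀ = 0.57 × 7.0 = 3.9900 mm/d
ETc = Kc × ET₀ = 1.06 × 3.9900 = 4.2294 mm/d
Crop demand D = ETc × 14 d = 4.2294 × 14 = 59.212 mm
D − Pe = 59.212 − 23.2 = 36.012 mm
Gross irrigation = 36.012 / 0.85 = 42.367 mm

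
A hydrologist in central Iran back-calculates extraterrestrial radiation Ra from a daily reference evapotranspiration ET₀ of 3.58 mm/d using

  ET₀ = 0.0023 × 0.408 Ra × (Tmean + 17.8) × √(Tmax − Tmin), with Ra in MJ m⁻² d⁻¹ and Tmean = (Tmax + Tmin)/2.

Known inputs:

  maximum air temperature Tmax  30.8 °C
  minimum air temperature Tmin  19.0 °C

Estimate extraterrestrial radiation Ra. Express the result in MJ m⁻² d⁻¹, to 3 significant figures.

26.0 MJ m⁻² d⁻¹

Tmean = (30.8+19.0)/2 = 24.90 °C; ΔT = 11.8
Ra = ET₀ / [0.0023 × 0.408 × (Tmean+17.8) × √ΔT]
   = 3.58 / (0.0023 × 0.408 × 42.70 × 3.4351) = 26.009 MJ m⁻² d⁻¹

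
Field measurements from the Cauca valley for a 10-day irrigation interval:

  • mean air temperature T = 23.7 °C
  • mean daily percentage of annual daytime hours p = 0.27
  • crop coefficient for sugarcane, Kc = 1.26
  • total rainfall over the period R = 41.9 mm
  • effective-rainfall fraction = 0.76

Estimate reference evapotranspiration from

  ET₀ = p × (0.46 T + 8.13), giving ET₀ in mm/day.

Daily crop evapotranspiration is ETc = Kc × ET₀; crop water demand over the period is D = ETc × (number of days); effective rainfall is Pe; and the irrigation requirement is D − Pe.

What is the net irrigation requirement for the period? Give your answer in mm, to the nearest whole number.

33 mm

ET₀ = 0.27 × (0.46 × 23.7 + 8.13) = 0.27 × 19.032 = 5.1386 mm/d
ETc = Kc × ET₀ = 1.26 × 5.1386 = 6.4746 mm/d
Crop demand D = ETc × 10 d = 6.4746 × 10 = 64.746 mm
Pe = 0.76 × 41.9 = 31.844 mm
D − Pe = 64.746 − 31.844 = 32.902 mm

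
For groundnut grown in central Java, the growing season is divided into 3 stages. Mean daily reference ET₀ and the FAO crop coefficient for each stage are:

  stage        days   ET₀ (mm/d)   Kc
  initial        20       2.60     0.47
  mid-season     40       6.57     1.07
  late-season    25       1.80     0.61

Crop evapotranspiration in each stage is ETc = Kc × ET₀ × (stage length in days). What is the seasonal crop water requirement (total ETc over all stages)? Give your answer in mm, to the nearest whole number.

333 mm

initial: 0.47 × 2.60 × 20 = 24.44 mm
mid-season: 1.07 × 6.57 × 40 = 281.20 mm
late-season: 0.61 × 1.80 × 25 = 27.45 mm
Seasonal total = 333.09 mm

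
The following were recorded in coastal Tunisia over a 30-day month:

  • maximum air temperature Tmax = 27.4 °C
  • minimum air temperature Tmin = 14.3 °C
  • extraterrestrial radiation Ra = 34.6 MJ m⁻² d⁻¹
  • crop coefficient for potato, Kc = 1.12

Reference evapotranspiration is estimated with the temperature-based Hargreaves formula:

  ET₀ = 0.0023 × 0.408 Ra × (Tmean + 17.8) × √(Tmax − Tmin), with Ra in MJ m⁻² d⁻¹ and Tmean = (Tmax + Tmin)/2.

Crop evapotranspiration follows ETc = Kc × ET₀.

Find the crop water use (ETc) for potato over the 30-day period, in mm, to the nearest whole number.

Tmean = (27.4 + 14.3)/2 = 20.85 °C
0.408 Ra = 0.408 × 34.6 = 14.1168 mm/d equivalent
ET₀ = 0.0023 × 14.1168 × (20.85 + 17.8) × √13.1 = 0.0023 × 14.1168 × 38.65 × 3.6194 = 4.5420 mm/d
ETc = Kc × ET₀ = 1.12 × 4.5420 = 5.0870 mm/d
Over 30 days: 5.0870 × 30 = 152.610 mm

153 mm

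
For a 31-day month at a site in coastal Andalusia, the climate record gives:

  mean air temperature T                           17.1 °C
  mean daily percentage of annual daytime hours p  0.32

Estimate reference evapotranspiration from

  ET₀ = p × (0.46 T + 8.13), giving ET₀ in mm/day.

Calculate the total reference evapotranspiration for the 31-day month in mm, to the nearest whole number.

ET₀ = 0.32 × (0.46 × 17.1 + 8.13) = 0.32 × 15.996 = 5.1187 mm/d
Monthly total = 5.1187 × 31 = 158.680 mm

159 mm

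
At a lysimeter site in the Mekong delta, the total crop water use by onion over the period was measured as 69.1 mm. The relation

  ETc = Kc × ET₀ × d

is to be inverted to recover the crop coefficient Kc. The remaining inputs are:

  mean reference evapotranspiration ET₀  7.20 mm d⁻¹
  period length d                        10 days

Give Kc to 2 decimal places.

0.96

ETc = Kc × ET₀ × d  ⇒  Kc = ETc / (ET₀ × d)
Kc = 69.1 / (7.20 × 10) = 69.1 / 72.00 = 0.9597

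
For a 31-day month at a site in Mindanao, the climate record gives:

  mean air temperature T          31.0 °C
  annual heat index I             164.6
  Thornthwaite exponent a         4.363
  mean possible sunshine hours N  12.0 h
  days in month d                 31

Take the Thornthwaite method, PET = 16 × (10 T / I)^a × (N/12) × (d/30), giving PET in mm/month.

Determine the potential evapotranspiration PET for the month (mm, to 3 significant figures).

262 mm

10T/I = 10 × 31.0 / 164.6 = 1.8834
(10T/I)^a = 1.8834^4.363 = 15.8334
Uncorrected PET = 16 × 15.8334 = 253.334 mm
Correction = (N/12)(d/30) = (12.0/12)(31/30) = 1.0333
PET = 253.334 × 1.0333 = 261.770 mm/month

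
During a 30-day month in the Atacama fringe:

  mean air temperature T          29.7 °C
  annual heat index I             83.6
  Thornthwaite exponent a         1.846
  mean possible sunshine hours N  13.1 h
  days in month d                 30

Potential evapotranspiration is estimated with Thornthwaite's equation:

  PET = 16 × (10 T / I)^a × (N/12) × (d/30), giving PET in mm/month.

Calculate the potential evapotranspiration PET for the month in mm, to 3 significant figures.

181 mm

10T/I = 10 × 29.7 / 83.6 = 3.5526
(10T/I)^a = 3.5526^1.846 = 10.3827
Uncorrected PET = 16 × 10.3827 = 166.123 mm
Correction = (N/12)(d/30) = (13.1/12)(30/30) = 1.0917
PET = 166.123 × 1.0917 = 181.356 mm/month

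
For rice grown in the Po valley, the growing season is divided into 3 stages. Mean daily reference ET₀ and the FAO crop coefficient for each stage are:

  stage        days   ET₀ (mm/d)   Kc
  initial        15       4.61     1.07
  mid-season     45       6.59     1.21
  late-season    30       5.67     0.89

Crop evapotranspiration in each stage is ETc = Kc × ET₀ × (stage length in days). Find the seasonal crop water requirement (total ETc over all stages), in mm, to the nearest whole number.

584 mm

initial: 1.07 × 4.61 × 15 = 73.99 mm
mid-season: 1.21 × 6.59 × 45 = 358.83 mm
late-season: 0.89 × 5.67 × 30 = 151.39 mm
Seasonal total = 584.21 mm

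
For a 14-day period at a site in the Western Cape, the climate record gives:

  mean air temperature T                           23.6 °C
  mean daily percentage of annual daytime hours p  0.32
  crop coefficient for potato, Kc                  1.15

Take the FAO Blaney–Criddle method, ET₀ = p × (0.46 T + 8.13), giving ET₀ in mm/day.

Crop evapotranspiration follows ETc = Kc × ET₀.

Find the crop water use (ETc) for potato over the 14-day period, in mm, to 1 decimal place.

ET₀ = 0.32 × (0.46 × 23.6 + 8.13) = 0.32 × 18.986 = 6.0755 mm/d
ETc = Kc × ET₀ = 1.15 × 6.0755 = 6.9868 mm/d
Over 14 days: 6.9868 × 14 = 97.815 mm

97.8 mm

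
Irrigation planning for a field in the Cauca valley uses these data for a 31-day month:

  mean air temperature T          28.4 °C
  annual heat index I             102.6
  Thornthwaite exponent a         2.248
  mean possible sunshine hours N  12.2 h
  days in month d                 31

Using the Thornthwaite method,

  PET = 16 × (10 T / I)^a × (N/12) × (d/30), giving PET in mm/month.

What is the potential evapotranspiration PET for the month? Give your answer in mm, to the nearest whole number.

10T/I = 10 × 28.4 / 102.6 = 2.7680
(10T/I)^a = 2.7680^2.248 = 9.8626
Uncorrected PET = 16 × 9.8626 = 157.802 mm
Correction = (N/12)(d/30) = (12.2/12)(31/30) = 1.0506
PET = 157.802 × 1.0506 = 165.787 mm/month

166 mm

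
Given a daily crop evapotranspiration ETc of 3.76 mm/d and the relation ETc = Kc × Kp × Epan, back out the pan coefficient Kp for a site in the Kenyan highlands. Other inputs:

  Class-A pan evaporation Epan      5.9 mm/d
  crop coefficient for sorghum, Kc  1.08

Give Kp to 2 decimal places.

0.59

ETc = Kc × Kp × Epan  ⇒  Kp = ETc / (Kc × Epan)
Kp = 3.76 / (1.08 × 5.9) = 3.76 / 6.372 = 0.5901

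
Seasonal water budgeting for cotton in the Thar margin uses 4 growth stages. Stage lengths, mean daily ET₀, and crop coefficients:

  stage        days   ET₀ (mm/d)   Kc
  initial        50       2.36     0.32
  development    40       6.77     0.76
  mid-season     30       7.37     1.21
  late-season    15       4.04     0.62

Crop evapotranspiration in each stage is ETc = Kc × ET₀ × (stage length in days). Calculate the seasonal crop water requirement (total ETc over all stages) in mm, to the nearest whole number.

initial: 0.32 × 2.36 × 50 = 37.76 mm
development: 0.76 × 6.77 × 40 = 205.81 mm
mid-season: 1.21 × 7.37 × 30 = 267.53 mm
late-season: 0.62 × 4.04 × 15 = 37.57 mm
Seasonal total = 548.67 mm

549 mm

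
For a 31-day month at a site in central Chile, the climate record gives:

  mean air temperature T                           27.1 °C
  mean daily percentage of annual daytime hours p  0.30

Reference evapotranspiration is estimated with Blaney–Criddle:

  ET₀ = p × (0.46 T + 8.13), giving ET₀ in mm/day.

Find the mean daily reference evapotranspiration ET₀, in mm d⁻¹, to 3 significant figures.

6.18 mm d⁻¹

ET₀ = 0.30 × (0.46 × 27.1 + 8.13) = 0.30 × 20.596 = 6.1788 mm/d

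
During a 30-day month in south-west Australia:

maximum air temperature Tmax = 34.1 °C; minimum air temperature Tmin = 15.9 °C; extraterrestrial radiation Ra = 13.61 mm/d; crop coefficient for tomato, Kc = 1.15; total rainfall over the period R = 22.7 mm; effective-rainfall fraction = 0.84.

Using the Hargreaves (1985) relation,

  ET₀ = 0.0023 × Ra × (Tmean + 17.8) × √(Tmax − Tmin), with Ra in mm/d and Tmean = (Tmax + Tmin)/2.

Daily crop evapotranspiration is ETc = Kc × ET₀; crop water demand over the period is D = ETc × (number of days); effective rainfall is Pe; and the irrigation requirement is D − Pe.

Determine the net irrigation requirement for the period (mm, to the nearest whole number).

178 mm

Tmean = (34.1 + 15.9)/2 = 25.00 °C
ET₀ = 0.0023 × 13.61 × (25.00 + 17.8) × √18.2 = 0.0023 × 13.61 × 42.80 × 4.2661 = 5.7156 mm/d
ETc = Kc × ET₀ = 1.15 × 5.7156 = 6.5729 mm/d
Crop demand D = ETc × 30 d = 6.5729 × 30 = 197.187 mm
Pe = 0.84 × 22.7 = 19.068 mm
D − Pe = 197.187 − 19.068 = 178.119 mm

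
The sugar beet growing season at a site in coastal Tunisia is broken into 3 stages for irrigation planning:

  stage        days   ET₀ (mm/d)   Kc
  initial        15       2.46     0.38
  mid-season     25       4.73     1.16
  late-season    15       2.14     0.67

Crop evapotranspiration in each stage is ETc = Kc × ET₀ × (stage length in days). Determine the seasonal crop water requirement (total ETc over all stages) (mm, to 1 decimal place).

initial: 0.38 × 2.46 × 15 = 14.02 mm
mid-season: 1.16 × 4.73 × 25 = 137.17 mm
late-season: 0.67 × 2.14 × 15 = 21.51 mm
Seasonal total = 172.70 mm

172.7 mm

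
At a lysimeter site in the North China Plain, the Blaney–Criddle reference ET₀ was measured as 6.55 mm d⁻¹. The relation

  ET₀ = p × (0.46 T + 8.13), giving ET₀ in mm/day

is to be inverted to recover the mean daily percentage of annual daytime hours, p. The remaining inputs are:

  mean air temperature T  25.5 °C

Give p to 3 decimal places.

p = ET₀ / (0.46 T + 8.13) = 6.55 / (0.46 × 25.5 + 8.13) = 6.55 / 19.860 = 0.3298

0.330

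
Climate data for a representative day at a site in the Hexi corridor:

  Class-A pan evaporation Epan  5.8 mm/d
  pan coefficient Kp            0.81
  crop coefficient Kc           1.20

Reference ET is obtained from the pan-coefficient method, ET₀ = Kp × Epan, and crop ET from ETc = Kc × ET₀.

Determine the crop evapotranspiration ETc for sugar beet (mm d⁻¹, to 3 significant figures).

ET₀ = 0.81 × 5.8 = 4.6980 mm/d
ETc = Kc × ET₀ = 1.20 × 4.6980 = 5.6376 mm/d

5.64 mm d⁻¹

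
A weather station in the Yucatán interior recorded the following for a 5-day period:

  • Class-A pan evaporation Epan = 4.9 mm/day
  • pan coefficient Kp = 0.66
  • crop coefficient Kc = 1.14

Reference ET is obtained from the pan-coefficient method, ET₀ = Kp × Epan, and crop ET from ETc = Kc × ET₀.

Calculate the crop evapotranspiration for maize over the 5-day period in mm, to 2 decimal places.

ET₀ = 0.66 × 4.9 = 3.2340 mm/d
ETc = Kc × ET₀ = 1.14 × 3.2340 = 3.6868 mm/d
Over 5 days: 3.6868 × 5 = 18.434 mm

18.43 mm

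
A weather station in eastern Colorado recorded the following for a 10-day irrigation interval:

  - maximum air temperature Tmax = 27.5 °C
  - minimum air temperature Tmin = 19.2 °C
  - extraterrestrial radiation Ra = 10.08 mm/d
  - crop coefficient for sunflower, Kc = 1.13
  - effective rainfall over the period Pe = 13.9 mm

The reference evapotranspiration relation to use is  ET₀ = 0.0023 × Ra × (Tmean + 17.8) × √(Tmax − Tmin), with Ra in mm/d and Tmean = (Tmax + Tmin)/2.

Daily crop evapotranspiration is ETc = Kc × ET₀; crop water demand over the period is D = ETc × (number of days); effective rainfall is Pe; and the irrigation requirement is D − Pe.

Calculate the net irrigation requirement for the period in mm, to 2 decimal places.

17.16 mm

Tmean = (27.5 + 19.2)/2 = 23.35 °C
ET₀ = 0.0023 × 10.08 × (23.35 + 17.8) × √8.3 = 0.0023 × 10.08 × 41.15 × 2.8810 = 2.7485 mm/d
ETc = Kc × ET₀ = 1.13 × 2.7485 = 3.1058 mm/d
Crop demand D = ETc × 10 d = 3.1058 × 10 = 31.058 mm
D − Pe = 31.058 − 13.9 = 17.158 mm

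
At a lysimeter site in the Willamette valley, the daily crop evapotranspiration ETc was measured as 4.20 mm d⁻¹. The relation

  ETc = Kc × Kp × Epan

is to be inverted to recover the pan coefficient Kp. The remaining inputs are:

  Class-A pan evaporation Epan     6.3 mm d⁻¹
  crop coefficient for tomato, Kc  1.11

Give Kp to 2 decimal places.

ETc = Kc × Kp × Epan  ⇒  Kp = ETc / (Kc × Epan)
Kp = 4.20 / (1.11 × 6.3) = 4.20 / 6.993 = 0.6006

0.60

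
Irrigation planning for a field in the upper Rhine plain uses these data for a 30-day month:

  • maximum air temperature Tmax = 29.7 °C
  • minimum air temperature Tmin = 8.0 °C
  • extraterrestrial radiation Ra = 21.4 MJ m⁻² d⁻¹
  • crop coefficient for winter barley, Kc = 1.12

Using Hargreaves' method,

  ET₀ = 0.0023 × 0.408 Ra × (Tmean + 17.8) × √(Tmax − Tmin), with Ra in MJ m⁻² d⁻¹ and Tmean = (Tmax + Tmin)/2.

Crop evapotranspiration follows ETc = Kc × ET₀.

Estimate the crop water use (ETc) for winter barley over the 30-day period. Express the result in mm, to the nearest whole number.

Tmean = (29.7 + 8.0)/2 = 18.85 °C
0.408 Ra = 0.408 × 21.4 = 8.7312 mm/d equivalent
ET₀ = 0.0023 × 8.7312 × (18.85 + 17.8) × √21.7 = 0.0023 × 8.7312 × 36.65 × 4.6583 = 3.4285 mm/d
ETc = Kc × ET₀ = 1.12 × 3.4285 = 3.8399 mm/d
Over 30 days: 3.8399 × 30 = 115.197 mm

115 mm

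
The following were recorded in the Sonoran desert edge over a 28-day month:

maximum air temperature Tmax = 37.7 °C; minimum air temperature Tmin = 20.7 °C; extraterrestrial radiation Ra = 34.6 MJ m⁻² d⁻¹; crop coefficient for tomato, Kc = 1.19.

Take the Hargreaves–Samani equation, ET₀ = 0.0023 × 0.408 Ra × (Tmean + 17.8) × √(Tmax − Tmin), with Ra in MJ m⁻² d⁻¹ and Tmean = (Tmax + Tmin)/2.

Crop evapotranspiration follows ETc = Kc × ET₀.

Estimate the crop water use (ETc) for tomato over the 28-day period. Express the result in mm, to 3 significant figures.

210 mm

Tmean = (37.7 + 20.7)/2 = 29.20 °C
0.408 Ra = 0.408 × 34.6 = 14.1168 mm/d equivalent
ET₀ = 0.0023 × 14.1168 × (29.20 + 17.8) × √17.0 = 0.0023 × 14.1168 × 47.00 × 4.1231 = 6.2920 mm/d
ETc = Kc × ET₀ = 1.19 × 6.2920 = 7.4875 mm/d
Over 28 days: 7.4875 × 28 = 209.650 mm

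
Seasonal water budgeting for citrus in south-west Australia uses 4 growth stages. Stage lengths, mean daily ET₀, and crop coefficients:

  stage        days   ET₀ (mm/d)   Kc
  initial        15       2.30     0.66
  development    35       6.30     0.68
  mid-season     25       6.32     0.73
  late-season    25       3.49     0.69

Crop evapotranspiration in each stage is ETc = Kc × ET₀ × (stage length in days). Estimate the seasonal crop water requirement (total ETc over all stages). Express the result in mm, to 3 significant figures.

initial: 0.66 × 2.30 × 15 = 22.77 mm
development: 0.68 × 6.30 × 35 = 149.94 mm
mid-season: 0.73 × 6.32 × 25 = 115.34 mm
late-season: 0.69 × 3.49 × 25 = 60.20 mm
Seasonal total = 348.25 mm

348 mm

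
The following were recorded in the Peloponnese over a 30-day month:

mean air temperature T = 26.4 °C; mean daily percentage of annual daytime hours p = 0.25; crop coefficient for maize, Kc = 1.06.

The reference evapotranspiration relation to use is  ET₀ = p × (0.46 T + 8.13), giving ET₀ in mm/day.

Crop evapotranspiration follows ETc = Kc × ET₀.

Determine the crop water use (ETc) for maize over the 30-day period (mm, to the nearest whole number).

161 mm

ET₀ = 0.25 × (0.46 × 26.4 + 8.13) = 0.25 × 20.274 = 5.0685 mm/d
ETc = Kc × ET₀ = 1.06 × 5.0685 = 5.3726 mm/d
Over 30 days: 5.3726 × 30 = 161.178 mm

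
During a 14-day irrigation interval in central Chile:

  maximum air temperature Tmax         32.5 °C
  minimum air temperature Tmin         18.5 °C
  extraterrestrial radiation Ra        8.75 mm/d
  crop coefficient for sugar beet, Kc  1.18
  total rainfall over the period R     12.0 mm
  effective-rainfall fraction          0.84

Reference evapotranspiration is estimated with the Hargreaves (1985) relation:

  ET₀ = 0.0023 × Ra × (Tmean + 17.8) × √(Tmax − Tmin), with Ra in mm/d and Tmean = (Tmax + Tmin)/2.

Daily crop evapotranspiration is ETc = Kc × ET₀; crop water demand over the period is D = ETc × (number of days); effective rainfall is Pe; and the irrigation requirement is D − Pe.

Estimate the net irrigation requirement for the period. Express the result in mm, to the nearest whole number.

Tmean = (32.5 + 18.5)/2 = 25.50 °C
ET₀ = 0.0023 × 8.75 × (25.50 + 17.8) × √14.0 = 0.0023 × 8.75 × 43.30 × 3.7417 = 3.2606 mm/d
ETc = Kc × ET₀ = 1.18 × 3.2606 = 3.8475 mm/d
Crop demand D = ETc × 14 d = 3.8475 × 14 = 53.865 mm
Pe = 0.84 × 12.0 = 10.080 mm
D − Pe = 53.865 − 10.080 = 43.785 mm

44 mm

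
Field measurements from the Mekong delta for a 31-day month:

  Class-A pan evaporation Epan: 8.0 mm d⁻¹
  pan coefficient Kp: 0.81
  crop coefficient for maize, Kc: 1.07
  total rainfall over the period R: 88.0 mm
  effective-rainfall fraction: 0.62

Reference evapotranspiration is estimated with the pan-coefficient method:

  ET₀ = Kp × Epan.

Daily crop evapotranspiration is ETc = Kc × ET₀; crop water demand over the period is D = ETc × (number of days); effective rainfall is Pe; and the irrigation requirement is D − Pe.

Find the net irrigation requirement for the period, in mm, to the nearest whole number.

ET₀ = 0.81 × 8.0 = 6.4800 mm/d
ETc = Kc × ET₀ = 1.07 × 6.4800 = 6.9336 mm/d
Crop demand D = ETc × 31 d = 6.9336 × 31 = 214.942 mm
Pe = 0.62 × 88.0 = 54.560 mm
D − Pe = 214.942 − 54.560 = 160.382 mm

160 mm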